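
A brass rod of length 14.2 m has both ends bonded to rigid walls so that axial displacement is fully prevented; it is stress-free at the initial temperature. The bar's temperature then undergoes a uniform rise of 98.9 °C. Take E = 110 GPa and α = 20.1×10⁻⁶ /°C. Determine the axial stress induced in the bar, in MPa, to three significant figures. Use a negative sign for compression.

Free thermal expansion αLΔT = 20.1e-6 · 14200 · 98.9 = 28.23 mm.
The walls impose strain ε = −(28.23)/14200 = -1.9879e-03; σ = Eε = 110000 · -1.9879e-03 = -218.7 MPa.

-219 MPa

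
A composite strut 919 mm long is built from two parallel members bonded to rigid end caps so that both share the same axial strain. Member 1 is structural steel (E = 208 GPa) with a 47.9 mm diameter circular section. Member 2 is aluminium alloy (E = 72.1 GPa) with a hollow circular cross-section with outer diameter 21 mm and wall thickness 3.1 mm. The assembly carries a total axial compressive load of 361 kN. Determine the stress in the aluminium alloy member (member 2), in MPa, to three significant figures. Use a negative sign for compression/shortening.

A_1 = 1802 mm².
A_2 = 174.3 mm².
Equal strain + equilibrium ⇒ each member carries load in proportion to AE: A₁E₁ = 374800000 N, A₂E₂ = 12570000 N, ΣAE = 387400000 N.
σ₂ = P·E₂/ΣAE = -361000·72100/387400000 = -67.19 MPa.

-67.2 MPa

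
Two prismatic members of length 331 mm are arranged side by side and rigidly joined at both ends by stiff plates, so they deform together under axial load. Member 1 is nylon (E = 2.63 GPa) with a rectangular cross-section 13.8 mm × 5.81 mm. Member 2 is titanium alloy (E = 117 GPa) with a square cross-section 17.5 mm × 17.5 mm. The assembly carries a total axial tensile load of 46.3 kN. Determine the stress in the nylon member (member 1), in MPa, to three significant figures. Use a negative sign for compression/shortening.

3.38 MPa

A_1 = 80.18 mm².
A_2 = 306.2 mm².
Equal strain + equilibrium ⇒ each member carries load in proportion to AE: A₁E₁ = 210900 N, A₂E₂ = 35830000 N, ΣAE = 36040000 N.
σ₁ = P·E₁/ΣAE = 46300·2630/36040000 = 3.379 MPa.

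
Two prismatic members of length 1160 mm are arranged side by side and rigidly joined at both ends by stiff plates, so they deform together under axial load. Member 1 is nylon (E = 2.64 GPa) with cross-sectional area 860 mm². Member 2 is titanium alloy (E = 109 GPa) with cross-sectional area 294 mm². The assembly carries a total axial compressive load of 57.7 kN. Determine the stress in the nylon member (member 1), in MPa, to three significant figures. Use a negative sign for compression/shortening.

Equal strain + equilibrium ⇒ each member carries load in proportion to AE: A₁E₁ = 2270000 N, A₂E₂ = 32050000 N, ΣAE = 34320000 N.
σ₁ = P·E₁/ΣAE = -57700·2640/34320000 = -4.439 MPa.

-4.44 MPa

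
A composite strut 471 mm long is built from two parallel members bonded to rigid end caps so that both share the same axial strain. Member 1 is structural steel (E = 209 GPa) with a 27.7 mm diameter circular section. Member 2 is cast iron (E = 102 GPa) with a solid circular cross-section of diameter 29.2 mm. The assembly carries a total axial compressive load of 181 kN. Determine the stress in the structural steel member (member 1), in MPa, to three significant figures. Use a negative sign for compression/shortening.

-195 MPa

A_1 = 602.6 mm².
A_2 = 669.7 mm².
Equal strain + equilibrium ⇒ each member carries load in proportion to AE: A₁E₁ = 125900000 N, A₂E₂ = 68310000 N, ΣAE = 194300000 N.
σ₁ = P·E₁/ΣAE = -181000·209000/194300000 = -194.7 MPa.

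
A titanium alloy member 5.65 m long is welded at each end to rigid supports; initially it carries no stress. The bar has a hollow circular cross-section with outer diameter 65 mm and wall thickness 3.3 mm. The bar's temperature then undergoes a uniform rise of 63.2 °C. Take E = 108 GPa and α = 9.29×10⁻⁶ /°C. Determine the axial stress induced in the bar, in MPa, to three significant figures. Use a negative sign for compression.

-63.4 MPa

Free thermal expansion αLΔT = 9.29e-6 · 5650 · 63.2 = 3.317 mm.
The walls impose strain ε = −(3.317)/5650 = -5.8713e-04; σ = Eε = 108000 · -5.8713e-04 = -63.41 MPa.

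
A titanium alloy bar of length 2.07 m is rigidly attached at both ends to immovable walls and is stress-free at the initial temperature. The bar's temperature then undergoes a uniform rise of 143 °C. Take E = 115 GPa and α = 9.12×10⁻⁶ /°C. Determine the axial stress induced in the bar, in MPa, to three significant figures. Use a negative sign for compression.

Free thermal expansion αLΔT = 9.12e-6 · 2070 · 143 = 2.7 mm.
The walls impose strain ε = −(2.7)/2070 = -1.3042e-03; σ = Eε = 115000 · -1.3042e-03 = -150 MPa.

-150 MPa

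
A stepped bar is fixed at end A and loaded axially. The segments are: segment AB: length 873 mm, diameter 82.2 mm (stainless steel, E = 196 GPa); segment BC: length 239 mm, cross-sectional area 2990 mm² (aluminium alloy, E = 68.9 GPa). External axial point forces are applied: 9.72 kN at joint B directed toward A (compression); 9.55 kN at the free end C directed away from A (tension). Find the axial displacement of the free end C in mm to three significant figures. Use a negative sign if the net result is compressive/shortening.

0.0109 mm

Internal axial forces (sectioning from the free end, tension +): N_BC = 9.55 kN, N_AB = -0.17 kN.
A_AB = 5307 mm².
δ_AB = -170·873/(5307·196000) = -0.0001427 mm
δ_BC = 9550·239/(2990·68900) = 0.01108 mm
δ = Σδ_i = 0.01094 mm.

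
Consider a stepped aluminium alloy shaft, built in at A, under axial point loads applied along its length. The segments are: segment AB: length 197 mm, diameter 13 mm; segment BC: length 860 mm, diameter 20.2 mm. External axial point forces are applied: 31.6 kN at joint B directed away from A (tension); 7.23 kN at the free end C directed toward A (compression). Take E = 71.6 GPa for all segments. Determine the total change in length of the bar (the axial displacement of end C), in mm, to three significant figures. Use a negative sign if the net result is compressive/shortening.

Internal axial forces (sectioning from the free end, tension +): N_BC = -7.23 kN, N_AB = 24.37 kN.
A_AB = 132.7 mm².
A_BC = 320.5 mm².
δ_AB = 24370·197/(132.7·71600) = 0.5052 mm
δ_BC = -7230·860/(320.5·71600) = -0.271 mm
δ = Σδ_i = 0.2342 mm.

0.234 mm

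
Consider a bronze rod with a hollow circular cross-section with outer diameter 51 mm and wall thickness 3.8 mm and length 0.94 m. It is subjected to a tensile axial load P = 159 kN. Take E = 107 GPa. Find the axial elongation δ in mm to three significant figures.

A = 563.5 mm².
δ_mech = NL/(AE) = 159000·940/(563.5·107000) = 2.479 mm.

2.48 mm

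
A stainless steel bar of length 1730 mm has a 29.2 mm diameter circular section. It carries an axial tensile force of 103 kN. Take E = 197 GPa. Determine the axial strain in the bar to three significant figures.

7.81e-04

A = 669.7 mm².
σ = N/A = 153.8 MPa; ε = σ/E = 153.8/197000 = 7.808e-04.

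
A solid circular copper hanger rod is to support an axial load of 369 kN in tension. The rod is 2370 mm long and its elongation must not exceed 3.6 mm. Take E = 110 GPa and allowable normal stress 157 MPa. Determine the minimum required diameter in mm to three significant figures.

Required area A ≥ P/σ_allow = 369000/157 = 2350 mm².
For a solid circular section, d ≥ √(4A/π) = 54.7 mm.
Elongation limit: A ≥ PL/(Eδ_allow) = 369000·2370/(110000·3.6) = 2208 mm² ⇒ d ≥ 53.03 mm.
The stress limit governs.

54.7 mm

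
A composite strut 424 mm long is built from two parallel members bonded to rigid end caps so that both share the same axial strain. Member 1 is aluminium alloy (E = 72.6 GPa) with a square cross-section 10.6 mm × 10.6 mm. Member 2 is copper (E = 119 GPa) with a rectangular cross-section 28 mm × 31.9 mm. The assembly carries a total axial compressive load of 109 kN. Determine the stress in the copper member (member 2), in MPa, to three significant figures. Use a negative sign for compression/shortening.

A_1 = 112.4 mm².
A_2 = 893.2 mm².
Equal strain + equilibrium ⇒ each member carries load in proportion to AE: A₁E₁ = 8157000 N, A₂E₂ = 106300000 N, ΣAE = 114400000 N.
σ₂ = P·E₂/ΣAE = -109000·119000/114400000 = -113.3 MPa.

-113 MPa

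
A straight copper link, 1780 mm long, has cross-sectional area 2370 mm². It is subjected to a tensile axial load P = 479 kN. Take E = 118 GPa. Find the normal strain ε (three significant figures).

0.00171

σ = N/A = 202.1 MPa; ε = σ/E = 202.1/118000 = 1.713e-03.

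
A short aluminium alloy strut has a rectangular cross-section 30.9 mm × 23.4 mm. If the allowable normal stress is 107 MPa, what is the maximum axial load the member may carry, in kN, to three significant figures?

77.4 kN

A = 723.1 mm².
P_max = σ_allow · A = 107 · 723.1 = 77370 N = 77.37 kN.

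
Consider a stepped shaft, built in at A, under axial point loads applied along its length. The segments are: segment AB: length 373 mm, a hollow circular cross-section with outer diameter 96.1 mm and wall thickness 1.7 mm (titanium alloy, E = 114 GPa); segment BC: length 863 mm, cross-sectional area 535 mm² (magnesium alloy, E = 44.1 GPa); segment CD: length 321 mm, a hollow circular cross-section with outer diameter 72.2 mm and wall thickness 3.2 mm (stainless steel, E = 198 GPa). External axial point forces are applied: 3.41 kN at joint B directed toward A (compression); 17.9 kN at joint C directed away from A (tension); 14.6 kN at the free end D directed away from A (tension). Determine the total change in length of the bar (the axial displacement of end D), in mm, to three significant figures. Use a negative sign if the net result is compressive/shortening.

Internal axial forces (sectioning from the free end, tension +): N_CD = 14.6 kN, N_BC = 32.5 kN, N_AB = 29.09 kN.
A_AB = 504.2 mm².
A_CD = 693.7 mm².
δ_AB = 29090·373/(504.2·114000) = 0.1888 mm
δ_BC = 32500·863/(535·44100) = 1.189 mm
δ_CD = 14600·321/(693.7·198000) = 0.03412 mm
δ = Σδ_i = 1.412 mm.

1.41 mm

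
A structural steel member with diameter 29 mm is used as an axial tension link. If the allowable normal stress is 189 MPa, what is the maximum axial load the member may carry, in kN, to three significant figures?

125 kN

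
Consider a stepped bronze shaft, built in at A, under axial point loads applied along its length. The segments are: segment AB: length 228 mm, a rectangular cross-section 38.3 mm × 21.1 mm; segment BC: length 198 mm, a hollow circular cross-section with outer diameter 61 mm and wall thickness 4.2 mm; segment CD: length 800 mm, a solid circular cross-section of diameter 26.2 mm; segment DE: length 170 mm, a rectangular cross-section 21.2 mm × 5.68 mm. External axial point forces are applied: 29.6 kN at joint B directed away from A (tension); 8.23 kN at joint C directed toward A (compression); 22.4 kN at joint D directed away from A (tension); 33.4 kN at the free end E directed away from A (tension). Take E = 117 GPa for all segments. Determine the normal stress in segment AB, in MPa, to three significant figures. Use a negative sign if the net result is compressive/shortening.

Internal axial forces (sectioning from the free end, tension +): N_DE = 33.4 kN, N_CD = 55.8 kN, N_BC = 47.57 kN, N_AB = 77.17 kN.
A_AB = 808.1 mm².
σ_AB = N_AB/A_AB = 77170/808.1 = 95.49 MPa.

95.5 MPa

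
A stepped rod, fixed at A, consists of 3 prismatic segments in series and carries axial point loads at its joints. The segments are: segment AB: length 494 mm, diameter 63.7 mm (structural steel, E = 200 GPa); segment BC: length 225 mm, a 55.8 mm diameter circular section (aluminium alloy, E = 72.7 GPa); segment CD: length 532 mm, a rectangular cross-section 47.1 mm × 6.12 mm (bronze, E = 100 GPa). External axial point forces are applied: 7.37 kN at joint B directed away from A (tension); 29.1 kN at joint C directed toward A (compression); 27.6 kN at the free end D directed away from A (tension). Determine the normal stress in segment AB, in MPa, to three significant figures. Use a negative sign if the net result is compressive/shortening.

Internal axial forces (sectioning from the free end, tension +): N_CD = 27.6 kN, N_BC = -1.5 kN, N_AB = 5.87 kN.
A_AB = 3187 mm².
σ_AB = N_AB/A_AB = 5870/3187 = 1.842 MPa.

1.84 MPa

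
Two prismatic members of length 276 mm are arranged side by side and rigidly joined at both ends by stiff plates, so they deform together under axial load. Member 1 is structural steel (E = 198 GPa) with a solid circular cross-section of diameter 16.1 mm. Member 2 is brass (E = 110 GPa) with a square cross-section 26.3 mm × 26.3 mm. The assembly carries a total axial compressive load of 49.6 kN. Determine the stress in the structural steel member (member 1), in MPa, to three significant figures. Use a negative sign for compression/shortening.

-84.4 MPa

A_1 = 203.6 mm².
A_2 = 691.7 mm².
Equal strain + equilibrium ⇒ each member carries load in proportion to AE: A₁E₁ = 40310000 N, A₂E₂ = 76090000 N, ΣAE = 116400000 N.
σ₁ = P·E₁/ΣAE = -49600·198000/116400000 = -84.37 MPa.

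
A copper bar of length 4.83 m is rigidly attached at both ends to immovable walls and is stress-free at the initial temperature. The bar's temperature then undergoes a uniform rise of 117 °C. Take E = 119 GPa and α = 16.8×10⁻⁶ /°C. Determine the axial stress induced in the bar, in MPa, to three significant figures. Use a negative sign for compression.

Free thermal expansion αLΔT = 16.8e-6 · 4830 · 117 = 9.494 mm.
The walls impose strain ε = −(9.494)/4830 = -1.9656e-03; σ = Eε = 119000 · -1.9656e-03 = -233.9 MPa.

-234 MPa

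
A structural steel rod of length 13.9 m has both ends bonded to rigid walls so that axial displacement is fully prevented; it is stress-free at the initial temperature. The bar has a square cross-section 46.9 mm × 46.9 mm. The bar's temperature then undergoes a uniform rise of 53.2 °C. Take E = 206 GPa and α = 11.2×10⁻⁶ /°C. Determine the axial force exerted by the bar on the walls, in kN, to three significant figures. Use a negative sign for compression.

-270 kN

Free thermal expansion αLΔT = 11.2e-6 · 13900 · 53.2 = 8.282 mm.
The walls impose strain ε = −(8.282)/13900 = -5.9584e-04; σ = Eε = 206000 · -5.9584e-04 = -122.7 MPa.
Wall reaction R = σ·A = -122.7·2200 = -270000 N = -270 kN.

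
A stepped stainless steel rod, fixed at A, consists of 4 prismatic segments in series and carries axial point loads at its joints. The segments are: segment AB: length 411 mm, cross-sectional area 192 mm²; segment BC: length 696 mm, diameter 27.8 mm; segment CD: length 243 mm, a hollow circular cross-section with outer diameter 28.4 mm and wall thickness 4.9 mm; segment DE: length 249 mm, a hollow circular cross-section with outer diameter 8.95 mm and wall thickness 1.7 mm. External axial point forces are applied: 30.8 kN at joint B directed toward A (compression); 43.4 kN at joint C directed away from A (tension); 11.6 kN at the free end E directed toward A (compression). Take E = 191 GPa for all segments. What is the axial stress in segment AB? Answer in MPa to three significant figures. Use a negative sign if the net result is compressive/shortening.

5.21 MPa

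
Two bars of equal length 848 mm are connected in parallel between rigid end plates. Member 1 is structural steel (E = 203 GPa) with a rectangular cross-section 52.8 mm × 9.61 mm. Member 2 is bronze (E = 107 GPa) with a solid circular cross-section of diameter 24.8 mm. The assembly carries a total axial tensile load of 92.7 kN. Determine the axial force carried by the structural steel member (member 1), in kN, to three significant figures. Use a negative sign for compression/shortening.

61.7 kN

A_1 = 507.4 mm².
A_2 = 483.1 mm².
Equal strain + equilibrium ⇒ each member carries load in proportion to AE: A₁E₁ = 103000000 N, A₂E₂ = 51690000 N, ΣAE = 154700000 N.
F₁ = P·A₁E₁/ΣAE = 92700·103000000/154700000 = 61730 N.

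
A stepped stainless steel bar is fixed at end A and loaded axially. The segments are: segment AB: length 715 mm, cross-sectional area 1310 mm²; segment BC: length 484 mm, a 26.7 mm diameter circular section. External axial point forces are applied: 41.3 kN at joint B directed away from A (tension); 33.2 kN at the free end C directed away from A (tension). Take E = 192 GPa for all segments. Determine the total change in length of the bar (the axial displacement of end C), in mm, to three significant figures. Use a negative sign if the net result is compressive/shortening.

0.361 mm

Internal axial forces (sectioning from the free end, tension +): N_BC = 33.2 kN, N_AB = 74.5 kN.
A_BC = 559.9 mm².
δ_AB = 74500·715/(1310·192000) = 0.2118 mm
δ_BC = 33200·484/(559.9·192000) = 0.1495 mm
δ = Σδ_i = 0.3613 mm.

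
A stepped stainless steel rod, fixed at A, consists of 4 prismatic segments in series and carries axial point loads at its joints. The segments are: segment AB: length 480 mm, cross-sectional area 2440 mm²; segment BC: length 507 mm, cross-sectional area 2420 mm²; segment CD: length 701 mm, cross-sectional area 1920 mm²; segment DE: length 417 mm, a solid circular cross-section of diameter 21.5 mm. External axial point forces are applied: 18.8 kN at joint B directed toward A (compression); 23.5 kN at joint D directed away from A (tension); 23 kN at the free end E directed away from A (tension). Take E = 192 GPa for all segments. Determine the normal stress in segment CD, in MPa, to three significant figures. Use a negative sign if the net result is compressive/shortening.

Internal axial forces (sectioning from the free end, tension +): N_DE = 23 kN, N_CD = 46.5 kN, N_BC = 46.5 kN, N_AB = 27.7 kN.
σ_CD = N_CD/A_CD = 46500/1920 = 24.22 MPa.

24.2 MPa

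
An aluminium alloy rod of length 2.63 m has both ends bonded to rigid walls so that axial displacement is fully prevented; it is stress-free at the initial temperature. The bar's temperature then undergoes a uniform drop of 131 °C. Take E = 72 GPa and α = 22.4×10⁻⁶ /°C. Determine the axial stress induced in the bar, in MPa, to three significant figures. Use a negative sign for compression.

211 MPa

Free thermal expansion αLΔT = 22.4e-6 · 2630 · -131 = -7.717 mm.
The walls impose strain ε = −(-7.717)/2630 = 2.9344e-03; σ = Eε = 72000 · 2.9344e-03 = 211.3 MPa.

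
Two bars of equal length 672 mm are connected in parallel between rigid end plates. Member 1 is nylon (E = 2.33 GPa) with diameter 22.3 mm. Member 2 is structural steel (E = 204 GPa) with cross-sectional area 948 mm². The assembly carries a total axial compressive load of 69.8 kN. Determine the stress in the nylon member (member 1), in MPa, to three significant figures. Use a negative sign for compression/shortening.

-0.837 MPa

A_1 = 390.6 mm².
Equal strain + equilibrium ⇒ each member carries load in proportion to AE: A₁E₁ = 910000 N, A₂E₂ = 193400000 N, ΣAE = 194300000 N.
σ₁ = P·E₁/ΣAE = -69800·2330/194300000 = -0.837 MPa.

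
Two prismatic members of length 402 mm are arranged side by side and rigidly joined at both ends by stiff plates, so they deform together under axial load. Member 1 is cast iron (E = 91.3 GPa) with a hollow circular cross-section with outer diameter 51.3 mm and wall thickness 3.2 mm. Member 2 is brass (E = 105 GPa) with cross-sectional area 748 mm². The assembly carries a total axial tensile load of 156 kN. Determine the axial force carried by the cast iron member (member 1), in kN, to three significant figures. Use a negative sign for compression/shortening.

A_1 = 483.6 mm².
Equal strain + equilibrium ⇒ each member carries load in proportion to AE: A₁E₁ = 44150000 N, A₂E₂ = 78540000 N, ΣAE = 122700000 N.
F₁ = P·A₁E₁/ΣAE = 156000·44150000/122700000 = 56140 N.

56.1 kN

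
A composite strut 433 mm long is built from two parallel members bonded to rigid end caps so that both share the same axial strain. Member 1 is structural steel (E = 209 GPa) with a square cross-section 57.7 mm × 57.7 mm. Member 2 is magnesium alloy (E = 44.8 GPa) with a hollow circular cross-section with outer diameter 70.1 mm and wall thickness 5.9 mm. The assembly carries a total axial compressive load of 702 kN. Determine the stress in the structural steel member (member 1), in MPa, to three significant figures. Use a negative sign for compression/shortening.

-196 MPa

A_1 = 3329 mm².
A_2 = 1190 mm².
Equal strain + equilibrium ⇒ each member carries load in proportion to AE: A₁E₁ = 695800000 N, A₂E₂ = 53310000 N, ΣAE = 749100000 N.
σ₁ = P·E₁/ΣAE = -702000·209000/749100000 = -195.9 MPa.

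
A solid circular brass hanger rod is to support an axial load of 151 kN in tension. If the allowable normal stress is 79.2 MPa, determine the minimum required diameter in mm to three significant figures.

49.3 mm

Required area A ≥ P/σ_allow = 151000/79.2 = 1907 mm².
For a solid circular section, d ≥ √(4A/π) = 49.27 mm.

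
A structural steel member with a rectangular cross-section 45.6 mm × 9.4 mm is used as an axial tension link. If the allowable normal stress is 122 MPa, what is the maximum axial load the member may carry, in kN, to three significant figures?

52.3 kN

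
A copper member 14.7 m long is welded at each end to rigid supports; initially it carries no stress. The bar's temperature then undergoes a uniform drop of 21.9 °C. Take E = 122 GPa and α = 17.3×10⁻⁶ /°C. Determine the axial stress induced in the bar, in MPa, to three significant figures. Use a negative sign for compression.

46.2 MPa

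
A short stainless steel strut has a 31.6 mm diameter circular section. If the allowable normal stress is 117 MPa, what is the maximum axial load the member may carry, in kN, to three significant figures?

A = 784.3 mm².
P_max = σ_allow · A = 117 · 784.3 = 91760 N = 91.76 kN.

91.8 kN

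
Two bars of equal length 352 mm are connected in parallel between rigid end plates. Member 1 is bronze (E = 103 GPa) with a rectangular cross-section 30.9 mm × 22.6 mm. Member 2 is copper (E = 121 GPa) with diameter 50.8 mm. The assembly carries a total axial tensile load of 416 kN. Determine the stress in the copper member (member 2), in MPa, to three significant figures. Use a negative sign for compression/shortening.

159 MPa

A_1 = 698.3 mm².
A_2 = 2027 mm².
Equal strain + equilibrium ⇒ each member carries load in proportion to AE: A₁E₁ = 71930000 N, A₂E₂ = 245200000 N, ΣAE = 317200000 N.
σ₂ = P·E₂/ΣAE = 416000·121000/317200000 = 158.7 MPa.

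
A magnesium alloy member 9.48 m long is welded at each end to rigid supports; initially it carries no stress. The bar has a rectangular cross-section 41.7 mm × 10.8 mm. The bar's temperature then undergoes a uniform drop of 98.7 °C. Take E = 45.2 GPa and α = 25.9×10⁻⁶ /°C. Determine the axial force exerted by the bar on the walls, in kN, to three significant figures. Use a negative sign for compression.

Free thermal expansion αLΔT = 25.9e-6 · 9480 · -98.7 = -24.23 mm.
The walls impose strain ε = −(-24.23)/9480 = 2.5563e-03; σ = Eε = 45200 · 2.5563e-03 = 115.5 MPa.
Wall reaction R = σ·A = 115.5·450.4 = 52040 N = 52.04 kN.

52.0 kN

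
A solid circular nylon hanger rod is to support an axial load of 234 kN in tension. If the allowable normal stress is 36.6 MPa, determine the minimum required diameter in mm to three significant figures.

90.2 mm

Required area A ≥ P/σ_allow = 234000/36.6 = 6393 mm².
For a solid circular section, d ≥ √(4A/π) = 90.22 mm.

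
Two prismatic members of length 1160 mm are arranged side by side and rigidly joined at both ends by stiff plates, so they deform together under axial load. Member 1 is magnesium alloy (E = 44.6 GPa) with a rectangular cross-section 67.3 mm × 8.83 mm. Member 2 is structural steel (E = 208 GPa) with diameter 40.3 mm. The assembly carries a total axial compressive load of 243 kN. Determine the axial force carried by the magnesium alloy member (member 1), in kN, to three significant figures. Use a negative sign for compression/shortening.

-22.1 kN

A_1 = 594.3 mm².
A_2 = 1276 mm².
Equal strain + equilibrium ⇒ each member carries load in proportion to AE: A₁E₁ = 26500000 N, A₂E₂ = 265300000 N, ΣAE = 291800000 N.
F₁ = P·A₁E₁/ΣAE = -243000·26500000/291800000 = -22070 N.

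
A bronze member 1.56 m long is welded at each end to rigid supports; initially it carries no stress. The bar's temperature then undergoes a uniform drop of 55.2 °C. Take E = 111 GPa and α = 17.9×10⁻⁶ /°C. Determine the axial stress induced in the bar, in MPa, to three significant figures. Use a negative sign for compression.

110 MPa

Free thermal expansion αLΔT = 17.9e-6 · 1560 · -55.2 = -1.541 mm.
The walls impose strain ε = −(-1.541)/1560 = 9.8808e-04; σ = Eε = 111000 · 9.8808e-04 = 109.7 MPa.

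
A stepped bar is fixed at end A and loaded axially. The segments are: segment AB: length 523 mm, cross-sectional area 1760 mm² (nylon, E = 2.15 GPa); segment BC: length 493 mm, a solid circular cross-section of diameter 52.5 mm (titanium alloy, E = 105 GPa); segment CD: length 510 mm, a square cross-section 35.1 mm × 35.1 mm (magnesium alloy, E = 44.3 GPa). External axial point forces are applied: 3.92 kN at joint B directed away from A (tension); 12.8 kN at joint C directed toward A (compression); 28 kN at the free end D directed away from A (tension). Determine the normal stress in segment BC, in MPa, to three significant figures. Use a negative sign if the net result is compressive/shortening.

7.02 MPa

Internal axial forces (sectioning from the free end, tension +): N_CD = 28 kN, N_BC = 15.2 kN, N_AB = 19.12 kN.
A_BC = 2165 mm².
σ_BC = N_BC/A_BC = 15200/2165 = 7.022 MPa.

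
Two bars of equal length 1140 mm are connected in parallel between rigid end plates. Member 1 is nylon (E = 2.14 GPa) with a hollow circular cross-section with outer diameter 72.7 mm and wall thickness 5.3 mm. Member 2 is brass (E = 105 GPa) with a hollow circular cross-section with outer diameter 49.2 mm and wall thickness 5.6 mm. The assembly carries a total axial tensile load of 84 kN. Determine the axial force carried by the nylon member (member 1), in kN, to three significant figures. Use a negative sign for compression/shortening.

2.43 kN

A_1 = 1122 mm².
A_2 = 767.1 mm².
Equal strain + equilibrium ⇒ each member carries load in proportion to AE: A₁E₁ = 2402000 N, A₂E₂ = 80540000 N, ΣAE = 82940000 N.
F₁ = P·A₁E₁/ΣAE = 84000·2402000/82940000 = 2432 N.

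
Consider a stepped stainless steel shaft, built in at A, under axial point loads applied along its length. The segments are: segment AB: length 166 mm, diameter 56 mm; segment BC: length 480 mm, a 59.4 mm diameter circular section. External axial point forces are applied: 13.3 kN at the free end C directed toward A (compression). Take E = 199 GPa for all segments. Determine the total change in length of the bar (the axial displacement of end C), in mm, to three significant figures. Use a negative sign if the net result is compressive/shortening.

Internal axial forces (sectioning from the free end, tension +): N_BC = -13.3 kN, N_AB = -13.3 kN.
A_AB = 2463 mm².
A_BC = 2771 mm².
δ_AB = -13300·166/(2463·199000) = -0.004504 mm
δ_BC = -13300·480/(2771·199000) = -0.01158 mm
δ = Σδ_i = -0.01608 mm.

-0.0161 mm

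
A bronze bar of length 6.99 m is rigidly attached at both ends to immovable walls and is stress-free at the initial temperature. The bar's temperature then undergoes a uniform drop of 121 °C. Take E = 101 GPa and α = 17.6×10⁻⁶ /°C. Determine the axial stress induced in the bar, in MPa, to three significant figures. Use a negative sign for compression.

215 MPa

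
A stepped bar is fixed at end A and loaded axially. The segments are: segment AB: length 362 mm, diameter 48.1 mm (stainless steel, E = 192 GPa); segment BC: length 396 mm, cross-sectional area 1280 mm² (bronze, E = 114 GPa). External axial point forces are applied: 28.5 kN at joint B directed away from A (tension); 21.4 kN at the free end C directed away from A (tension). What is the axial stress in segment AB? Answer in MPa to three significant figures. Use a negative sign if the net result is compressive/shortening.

Internal axial forces (sectioning from the free end, tension +): N_BC = 21.4 kN, N_AB = 49.9 kN.
A_AB = 1817 mm².
σ_AB = N_AB/A_AB = 49900/1817 = 27.46 MPa.

27.5 MPa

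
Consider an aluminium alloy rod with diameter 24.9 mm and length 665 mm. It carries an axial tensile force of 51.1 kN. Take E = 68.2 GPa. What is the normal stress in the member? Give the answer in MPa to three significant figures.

105 MPa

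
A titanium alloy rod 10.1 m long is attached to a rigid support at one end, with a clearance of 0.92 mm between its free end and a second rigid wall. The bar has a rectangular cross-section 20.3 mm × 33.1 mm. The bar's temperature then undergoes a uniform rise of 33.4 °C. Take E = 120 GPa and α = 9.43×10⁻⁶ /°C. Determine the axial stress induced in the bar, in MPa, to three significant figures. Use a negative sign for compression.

-26.9 MPa

Free thermal expansion αLΔT = 9.43e-6 · 10100 · 33.4 = 3.181 mm.
The walls engage after the gap closes; constrained expansion = 3.181 − 0.92 = 2.261 mm.
The walls impose strain ε = −(2.261)/10100 = -2.2387e-04; σ = Eε = 120000 · -2.2387e-04 = -26.86 MPa.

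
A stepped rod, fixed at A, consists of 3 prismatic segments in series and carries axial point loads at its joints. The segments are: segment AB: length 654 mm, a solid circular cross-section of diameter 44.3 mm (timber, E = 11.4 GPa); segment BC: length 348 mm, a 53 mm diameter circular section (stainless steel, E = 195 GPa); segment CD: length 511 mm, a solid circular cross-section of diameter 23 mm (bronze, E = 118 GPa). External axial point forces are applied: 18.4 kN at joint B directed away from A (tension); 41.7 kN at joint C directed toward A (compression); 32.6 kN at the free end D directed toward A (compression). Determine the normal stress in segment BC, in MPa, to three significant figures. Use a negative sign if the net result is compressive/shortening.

-33.7 MPa

Internal axial forces (sectioning from the free end, tension +): N_CD = -32.6 kN, N_BC = -74.3 kN, N_AB = -55.9 kN.
A_BC = 2206 mm².
σ_BC = N_BC/A_BC = -74300/2206 = -33.68 MPa.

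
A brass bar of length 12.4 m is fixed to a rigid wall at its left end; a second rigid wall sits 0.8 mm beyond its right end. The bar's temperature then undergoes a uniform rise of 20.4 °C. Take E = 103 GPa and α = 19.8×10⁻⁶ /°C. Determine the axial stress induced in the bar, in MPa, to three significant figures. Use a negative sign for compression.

-35.0 MPa

Free thermal expansion αLΔT = 19.8e-6 · 12400 · 20.4 = 5.009 mm.
The walls engage after the gap closes; constrained expansion = 5.009 − 0.8 = 4.209 mm.
The walls impose strain ε = −(4.209)/12400 = -3.3940e-04; σ = Eε = 103000 · -3.3940e-04 = -34.96 MPa.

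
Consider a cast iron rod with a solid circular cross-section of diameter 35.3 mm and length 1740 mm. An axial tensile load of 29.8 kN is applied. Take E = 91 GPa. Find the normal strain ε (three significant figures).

A = 978.7 mm².
σ = N/A = 30.45 MPa; ε = σ/E = 30.45/91000 = 3.346e-04.

3.35e-04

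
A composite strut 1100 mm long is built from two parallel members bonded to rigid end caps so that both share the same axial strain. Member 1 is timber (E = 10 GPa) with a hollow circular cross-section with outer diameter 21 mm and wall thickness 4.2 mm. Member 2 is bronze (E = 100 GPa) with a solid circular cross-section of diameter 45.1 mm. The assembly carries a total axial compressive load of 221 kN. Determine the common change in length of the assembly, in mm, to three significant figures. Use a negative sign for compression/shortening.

A_1 = 221.7 mm².
A_2 = 1598 mm².
Equal strain + equilibrium ⇒ each member carries load in proportion to AE: A₁E₁ = 2217000 N, A₂E₂ = 159800000 N, ΣAE = 162000000 N.
δ = PL/ΣAE = -221000·1100/162000000 = -1.501 mm.

-1.50 mm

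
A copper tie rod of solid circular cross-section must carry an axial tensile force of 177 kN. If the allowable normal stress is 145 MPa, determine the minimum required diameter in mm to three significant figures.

39.4 mm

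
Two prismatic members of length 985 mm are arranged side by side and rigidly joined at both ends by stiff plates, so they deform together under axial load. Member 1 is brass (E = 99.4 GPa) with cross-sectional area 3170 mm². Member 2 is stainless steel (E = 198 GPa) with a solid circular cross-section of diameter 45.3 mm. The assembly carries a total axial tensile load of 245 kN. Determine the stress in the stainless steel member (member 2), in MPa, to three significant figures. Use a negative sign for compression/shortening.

76.5 MPa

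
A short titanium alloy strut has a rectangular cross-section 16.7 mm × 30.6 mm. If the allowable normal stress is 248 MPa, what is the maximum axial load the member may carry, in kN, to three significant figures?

A = 511 mm².
P_max = σ_allow · A = 248 · 511 = 126700 N = 126.7 kN.

127 kN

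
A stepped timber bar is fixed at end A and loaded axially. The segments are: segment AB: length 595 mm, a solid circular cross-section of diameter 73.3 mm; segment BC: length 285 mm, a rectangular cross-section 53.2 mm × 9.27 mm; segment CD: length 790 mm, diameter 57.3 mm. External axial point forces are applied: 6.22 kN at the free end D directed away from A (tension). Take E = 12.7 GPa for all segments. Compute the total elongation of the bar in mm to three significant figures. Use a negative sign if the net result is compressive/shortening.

0.502 mm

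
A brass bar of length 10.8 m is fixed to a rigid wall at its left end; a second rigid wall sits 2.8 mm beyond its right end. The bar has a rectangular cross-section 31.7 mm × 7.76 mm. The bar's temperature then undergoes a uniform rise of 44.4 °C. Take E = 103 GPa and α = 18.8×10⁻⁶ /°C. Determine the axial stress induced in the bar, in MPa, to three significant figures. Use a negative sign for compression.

-59.3 MPa

Free thermal expansion αLΔT = 18.8e-6 · 10800 · 44.4 = 9.015 mm.
The walls engage after the gap closes; constrained expansion = 9.015 − 2.8 = 6.215 mm.
The walls impose strain ε = −(6.215)/10800 = -5.7546e-04; σ = Eε = 103000 · -5.7546e-04 = -59.27 MPa.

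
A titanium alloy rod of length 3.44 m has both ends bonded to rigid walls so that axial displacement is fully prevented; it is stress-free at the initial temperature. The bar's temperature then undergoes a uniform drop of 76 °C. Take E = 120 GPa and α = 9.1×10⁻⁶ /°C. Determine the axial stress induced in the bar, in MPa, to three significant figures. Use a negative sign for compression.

Free thermal expansion αLΔT = 9.1e-6 · 3440 · -76 = -2.379 mm.
The walls impose strain ε = −(-2.379)/3440 = 6.9160e-04; σ = Eε = 120000 · 6.9160e-04 = 82.99 MPa.

83.0 MPa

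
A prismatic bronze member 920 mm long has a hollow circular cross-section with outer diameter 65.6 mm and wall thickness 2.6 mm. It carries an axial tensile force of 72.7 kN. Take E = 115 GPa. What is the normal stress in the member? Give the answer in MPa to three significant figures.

141 MPa

A = 514.6 mm².
σ = N/A = 72700/514.6 = 141.3 MPa.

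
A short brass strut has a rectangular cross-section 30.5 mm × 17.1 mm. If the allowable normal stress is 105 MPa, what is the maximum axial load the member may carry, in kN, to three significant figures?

54.8 kN

A = 521.6 mm².
P_max = σ_allow · A = 105 · 521.6 = 54760 N = 54.76 kN.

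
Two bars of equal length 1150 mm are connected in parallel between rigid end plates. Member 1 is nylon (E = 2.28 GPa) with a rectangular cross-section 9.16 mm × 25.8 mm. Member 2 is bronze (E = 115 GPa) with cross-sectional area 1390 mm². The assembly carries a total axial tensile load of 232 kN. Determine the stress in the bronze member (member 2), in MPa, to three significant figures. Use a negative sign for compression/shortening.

166 MPa

A_1 = 236.3 mm².
Equal strain + equilibrium ⇒ each member carries load in proportion to AE: A₁E₁ = 538800 N, A₂E₂ = 159800000 N, ΣAE = 160400000 N.
σ₂ = P·E₂/ΣAE = 232000·115000/160400000 = 166.3 MPa.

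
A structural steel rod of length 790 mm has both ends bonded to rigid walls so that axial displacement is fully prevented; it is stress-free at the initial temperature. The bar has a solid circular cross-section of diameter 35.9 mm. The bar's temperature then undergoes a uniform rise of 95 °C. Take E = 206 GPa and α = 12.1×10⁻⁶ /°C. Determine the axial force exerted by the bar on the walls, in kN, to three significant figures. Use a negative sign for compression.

Free thermal expansion αLΔT = 12.1e-6 · 790 · 95 = 0.9081 mm.
The walls impose strain ε = −(0.9081)/790 = -1.1495e-03; σ = Eε = 206000 · -1.1495e-03 = -236.8 MPa.
Wall reaction R = σ·A = -236.8·1012 = -239700 N = -239.7 kN.

-240 kN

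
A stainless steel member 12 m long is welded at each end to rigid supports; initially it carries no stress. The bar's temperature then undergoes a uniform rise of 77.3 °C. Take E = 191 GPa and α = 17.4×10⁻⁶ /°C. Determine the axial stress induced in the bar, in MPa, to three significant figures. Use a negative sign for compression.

Free thermal expansion αLΔT = 17.4e-6 · 12000 · 77.3 = 16.14 mm.
The walls impose strain ε = −(16.14)/12000 = -1.3450e-03; σ = Eε = 191000 · -1.3450e-03 = -256.9 MPa.

-257 MPa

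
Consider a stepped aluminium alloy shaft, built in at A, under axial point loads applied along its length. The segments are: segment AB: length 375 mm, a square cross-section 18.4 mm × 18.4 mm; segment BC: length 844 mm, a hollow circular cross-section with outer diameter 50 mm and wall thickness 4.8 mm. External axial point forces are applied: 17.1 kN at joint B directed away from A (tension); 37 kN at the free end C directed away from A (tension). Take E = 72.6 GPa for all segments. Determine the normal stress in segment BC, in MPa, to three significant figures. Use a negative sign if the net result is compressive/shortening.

54.3 MPa

Internal axial forces (sectioning from the free end, tension +): N_BC = 37 kN, N_AB = 54.1 kN.
A_BC = 681.6 mm².
σ_BC = N_BC/A_BC = 37000/681.6 = 54.28 MPa.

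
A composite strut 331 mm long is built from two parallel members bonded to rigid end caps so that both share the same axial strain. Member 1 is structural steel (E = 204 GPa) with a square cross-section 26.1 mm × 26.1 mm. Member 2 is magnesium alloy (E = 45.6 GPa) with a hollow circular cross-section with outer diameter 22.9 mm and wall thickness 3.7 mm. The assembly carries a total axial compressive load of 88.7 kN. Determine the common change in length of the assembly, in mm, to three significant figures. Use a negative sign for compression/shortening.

-0.197 mm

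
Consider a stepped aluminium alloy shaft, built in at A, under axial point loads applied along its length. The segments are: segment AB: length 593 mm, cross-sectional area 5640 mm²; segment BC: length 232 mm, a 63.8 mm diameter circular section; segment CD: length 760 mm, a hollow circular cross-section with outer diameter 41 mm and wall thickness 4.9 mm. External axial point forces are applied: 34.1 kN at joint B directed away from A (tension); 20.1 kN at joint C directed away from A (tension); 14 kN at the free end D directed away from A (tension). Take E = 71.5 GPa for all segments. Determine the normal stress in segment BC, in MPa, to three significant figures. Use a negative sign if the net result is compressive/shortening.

10.7 MPa

Internal axial forces (sectioning from the free end, tension +): N_CD = 14 kN, N_BC = 34.1 kN, N_AB = 68.2 kN.
A_BC = 3197 mm².
σ_BC = N_BC/A_BC = 34100/3197 = 10.67 MPa.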